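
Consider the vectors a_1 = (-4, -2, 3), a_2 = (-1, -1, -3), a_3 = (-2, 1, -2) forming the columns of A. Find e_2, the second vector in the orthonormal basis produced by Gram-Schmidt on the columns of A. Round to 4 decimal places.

e_2 = (-0.4324, -0.3691, -0.8226)

a_1 = (-4, -2, 3); ‖a_1‖ = 5.3852, so e_1 = (-0.7428, -0.3714, 0.5571).
e_1·a_2 = (-0.7428)·(-1) + (-0.3714)·(-1) + 0.5571·(-3) = -0.5571.
u_2 = a_2 + 0.5571·e_1 = (-1.4138, -1.2069, -2.6897).
‖u_2‖ = 3.2695, so e_2 = (-0.4324, -0.3691, -0.8226).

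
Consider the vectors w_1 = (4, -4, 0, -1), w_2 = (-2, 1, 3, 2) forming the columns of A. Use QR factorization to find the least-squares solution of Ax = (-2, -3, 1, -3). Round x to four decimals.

x = (0.2462, 0.0804)

w_1 = (4, -4, 0, -1); ‖w_1‖ = 5.7446, so e_1 = (0.6963, -0.6963, 0.0000, -0.1741).
e_1·w_2 = 0.6963·(-2) + (-0.6963)·1 + 0.0000·3 + (-0.1741)·2 = -2.4371.
u_2 = w_2 + 2.4371·e_1 = (-0.3030, -0.6970, 3.0000, 1.5758).
‖u_2‖ = 3.4728, so e_2 = (-0.0873, -0.2007, 0.8638, 0.4537).
Qᵀb = (1.2185, 0.2792).
Back-substitute: x_2 = 0.2792/3.4728 = 0.0804.
x_1 = (1.2185 + 2.4371·0.0804)/5.7446 = 0.2462.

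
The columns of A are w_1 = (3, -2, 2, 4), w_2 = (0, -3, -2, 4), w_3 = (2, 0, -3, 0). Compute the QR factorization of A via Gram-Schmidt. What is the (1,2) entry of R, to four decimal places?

w_1 = (3, -2, 2, 4); ‖w_1‖ = 5.7446, so e_1 = (0.5222, -0.3482, 0.3482, 0.6963).
r_{12} = e_1·w_2 = 3.1334.

r_{12} = 3.1334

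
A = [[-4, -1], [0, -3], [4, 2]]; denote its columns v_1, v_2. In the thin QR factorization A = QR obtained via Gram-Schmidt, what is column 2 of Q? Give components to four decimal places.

e_2 = (0.1622, -0.9733, 0.1622)

e_1 = v_1/‖v_1‖ = (-4, 0, 4)/5.6569 = (-0.7071, 0.0000, 0.7071).
r_{12} = e_1·v_2 = 2.1213.
u_2 = v_2 − 2.1213·e_1 = (0.5000, -3.0000, 0.5000).
‖u_2‖ = 3.0822, so e_2 = (0.1622, -0.9733, 0.1622).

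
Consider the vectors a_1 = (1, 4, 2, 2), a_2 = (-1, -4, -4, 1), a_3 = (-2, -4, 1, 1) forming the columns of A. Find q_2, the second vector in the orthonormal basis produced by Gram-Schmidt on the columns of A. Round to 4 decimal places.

q_1 = a_1/‖a_1‖ = (1, 4, 2, 2)/5.0000 = (0.2000, 0.8000, 0.4000, 0.4000).
r_{12} = q_1·a_2 = -4.6000.
u_2 = a_2 + 4.6000·q_1 = (-0.0800, -0.3200, -2.1600, 2.8400).
‖u_2‖ = 3.5833, so q_2 = (-0.0223, -0.0893, -0.6028, 0.7926).

q_2 = (-0.0223, -0.0893, -0.6028, 0.7926)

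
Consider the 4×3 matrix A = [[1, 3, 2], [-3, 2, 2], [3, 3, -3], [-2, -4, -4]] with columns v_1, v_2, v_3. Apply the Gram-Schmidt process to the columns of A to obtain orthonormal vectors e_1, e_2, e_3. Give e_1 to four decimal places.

e_1 = (0.2085, -0.6255, 0.6255, -0.4170)

v_1 = (1, -3, 3, -2); ‖v_1‖ = 4.7958, so e_1 = (0.2085, -0.6255, 0.6255, -0.4170).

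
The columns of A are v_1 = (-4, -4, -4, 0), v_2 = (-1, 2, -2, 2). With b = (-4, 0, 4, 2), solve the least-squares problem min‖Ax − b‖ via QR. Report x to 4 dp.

q_1 = v_1/‖v_1‖ = (-4, -4, -4, 0)/6.9282 = (-0.5774, -0.5774, -0.5774, 0.0000).
r_{12} = q_1·v_2 = 0.5774.
u_2 = v_2 − 0.5774·q_1 = (-0.6667, 2.3333, -1.6667, 2.0000).
‖u_2‖ = 3.5590, so q_2 = (-0.1873, 0.6556, -0.4683, 0.5620).
Qᵀb = (0.0000, 0.0000).
Back-substitute: x_2 = 0.0000/3.5590 = 0.0000.
x_1 = (0.0000 − 0.5774·0.0000)/6.9282 = 0.0000.

x = (0.0000, 0.0000)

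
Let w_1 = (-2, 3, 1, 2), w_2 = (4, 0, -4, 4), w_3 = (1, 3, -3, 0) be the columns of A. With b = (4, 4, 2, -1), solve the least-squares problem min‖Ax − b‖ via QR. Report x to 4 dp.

x = (0.0610, -0.1150, 0.6103)

q_1 = w_1/‖w_1‖ = (-2, 3, 1, 2)/4.2426 = (-0.4714, 0.7071, 0.2357, 0.4714).
r_{12} = q_1·w_2 = -0.9428.
u_2 = w_2 + 0.9428·q_1 = (3.5556, 0.6667, -3.7778, 4.4444).
‖u_2‖ = 6.8638, so q_2 = (0.5180, 0.0971, -0.5504, 0.6475).
r_{13} = q_1·w_3 = 0.9428; r_{23} = q_2·w_3 = 2.4606.
u_3 = w_3 − 0.9428·q_1 − 2.4606·q_2 = (0.1698, 2.0943, -1.8679, -2.0377).
‖u_3‖ = 3.4723, so q_3 = (0.0489, 0.6032, -0.5380, -0.5869).
Qᵀb = (0.9428, 0.7123, 2.1192).
Back-substitute: x_3 = 2.1192/3.4723 = 0.6103.
x_2 = (0.7123 − 2.4606·0.6103)/6.8638 = -0.1150.
x_1 = (0.9428 + 0.9428·(-0.1150) − 0.9428·0.6103)/4.2426 = 0.0610.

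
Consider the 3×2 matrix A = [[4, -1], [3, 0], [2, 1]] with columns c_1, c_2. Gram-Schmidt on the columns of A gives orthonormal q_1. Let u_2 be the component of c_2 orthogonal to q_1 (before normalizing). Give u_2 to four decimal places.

c_1 = (4, 3, 2); ‖c_1‖ = 5.3852, so q_1 = (0.7428, 0.5571, 0.3714).
q_1·c_2 = 0.7428·(-1) + 0.5571·0 + 0.3714·1 = -0.3714.
u_2 = c_2 + 0.3714·q_1 = (-0.7241, 0.2069, 1.1379).

u_2 = (-0.7241, 0.2069, 1.1379)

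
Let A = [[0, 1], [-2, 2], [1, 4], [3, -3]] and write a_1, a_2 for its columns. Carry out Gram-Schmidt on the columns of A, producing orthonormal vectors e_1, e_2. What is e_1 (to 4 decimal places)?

e_1 = a_1/‖a_1‖ = (0, -2, 1, 3)/3.7417 = (0.0000, -0.5345, 0.2673, 0.8018).

e_1 = (0.0000, -0.5345, 0.2673, 0.8018)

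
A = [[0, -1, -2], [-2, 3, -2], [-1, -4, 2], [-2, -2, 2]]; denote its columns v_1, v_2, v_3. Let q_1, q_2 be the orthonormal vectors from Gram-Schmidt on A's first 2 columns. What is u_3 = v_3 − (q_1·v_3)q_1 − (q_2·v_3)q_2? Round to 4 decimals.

v_1 = (0, -2, -1, -2); ‖v_1‖ = 3.0000, so q_1 = (0.0000, -0.6667, -0.3333, -0.6667).
q_1·v_2 = 0.0000·(-1) + (-0.6667)·3 + (-0.3333)·(-4) + (-0.6667)·(-2) = 0.6667.
u_2 = v_2 − 0.6667·q_1 = (-1.0000, 3.4444, -3.7778, -1.5556).
‖u_2‖ = 5.4365, so q_2 = (-0.1839, 0.6336, -0.6949, -0.2861).
q_1·v_3 = 0.0000·(-2) + (-0.6667)·(-2) + (-0.3333)·2 + (-0.6667)·2 = -0.6667; q_2·v_3 = (-0.1839)·(-2) + 0.6336·(-2) + (-0.6949)·2 + (-0.2861)·2 = -2.8613.
u_3 = v_3 + 0.6667·q_1 + 2.8613·q_2 = (-2.5263, -0.6316, -0.2105, 0.7368).

u_3 = (-2.5263, -0.6316, -0.2105, 0.7368)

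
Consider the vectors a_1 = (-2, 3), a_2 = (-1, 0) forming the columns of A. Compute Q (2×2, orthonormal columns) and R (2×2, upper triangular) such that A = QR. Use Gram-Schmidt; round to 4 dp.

a_1 = (-2, 3); ‖a_1‖ = 3.6056, so q_1 = (-0.5547, 0.8321).
q_1·a_2 = (-0.5547)·(-1) + 0.8321·0 = 0.5547.
u_2 = a_2 − 0.5547·q_1 = (-0.6923, -0.4615).
‖u_2‖ = 0.8321, so q_2 = (-0.8321, -0.5547).

Q = [[-0.5547, -0.8321], [0.8321, -0.5547]], R = [[3.6056, 0.5547], [0.0000, 0.8321]]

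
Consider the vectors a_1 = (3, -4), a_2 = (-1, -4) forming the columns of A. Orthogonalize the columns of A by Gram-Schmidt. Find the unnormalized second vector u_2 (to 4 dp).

u_2 = (-2.5600, -1.9200)

a_1 = (3, -4); ‖a_1‖ = 5.0000, so q_1 = (0.6000, -0.8000).
q_1·a_2 = 0.6000·(-1) + (-0.8000)·(-4) = 2.6000.
u_2 = a_2 − 2.6000·q_1 = (-2.5600, -1.9200).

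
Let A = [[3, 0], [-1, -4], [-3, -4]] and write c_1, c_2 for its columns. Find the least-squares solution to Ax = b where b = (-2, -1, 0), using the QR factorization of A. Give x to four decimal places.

c_1 = (3, -1, -3); ‖c_1‖ = 4.3589, so q_1 = (0.6882, -0.2294, -0.6882).
q_1·c_2 = 0.6882·0 + (-0.2294)·(-4) + (-0.6882)·(-4) = 3.6707.
u_2 = c_2 − 3.6707·q_1 = (-2.5263, -3.1579, -1.4737).
‖u_2‖ = 4.3042, so q_2 = (-0.5869, -0.7337, -0.3424).
Qᵀb = (-1.1471, 1.9076).
Back-substitute: x_2 = 1.9076/4.3042 = 0.4432.
x_1 = (-1.1471 − 3.6707·0.4432)/4.3589 = -0.6364.

x = (-0.6364, 0.4432)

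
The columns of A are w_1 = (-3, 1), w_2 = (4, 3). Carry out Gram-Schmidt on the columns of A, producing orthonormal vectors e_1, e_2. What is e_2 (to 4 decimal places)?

e_2 = (0.3162, 0.9487)

w_1 = (-3, 1); ‖w_1‖ = 3.1623, so e_1 = (-0.9487, 0.3162).
e_1·w_2 = (-0.9487)·4 + 0.3162·3 = -2.8460.
u_2 = w_2 + 2.8460·e_1 = (1.3000, 3.9000).
‖u_2‖ = 4.1110, so e_2 = (0.3162, 0.9487).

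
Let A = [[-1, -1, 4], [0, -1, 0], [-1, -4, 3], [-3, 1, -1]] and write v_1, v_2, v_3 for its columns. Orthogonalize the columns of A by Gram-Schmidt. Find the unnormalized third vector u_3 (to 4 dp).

v_1 = (-1, 0, -1, -3); ‖v_1‖ = 3.3166, so q_1 = (-0.3015, 0.0000, -0.3015, -0.9045).
q_1·v_2 = (-0.3015)·(-1) + 0.0000·(-1) + (-0.3015)·(-4) + (-0.9045)·1 = 0.6030.
u_2 = v_2 − 0.6030·q_1 = (-0.8182, -1.0000, -3.8182, 1.5455).
‖u_2‖ = 4.3170, so q_2 = (-0.1895, -0.2316, -0.8845, 0.3580).
q_1·v_3 = (-0.3015)·4 + 0.0000·0 + (-0.3015)·3 + (-0.9045)·(-1) = -1.2060; q_2·v_3 = (-0.1895)·4 + (-0.2316)·0 + (-0.8845)·3 + 0.3580·(-1) = -3.7695.
u_3 = v_3 + 1.2060·q_1 + 3.7695·q_2 = (2.9220, -0.8732, -0.6976, -0.7415).

u_3 = (2.9220, -0.8732, -0.6976, -0.7415)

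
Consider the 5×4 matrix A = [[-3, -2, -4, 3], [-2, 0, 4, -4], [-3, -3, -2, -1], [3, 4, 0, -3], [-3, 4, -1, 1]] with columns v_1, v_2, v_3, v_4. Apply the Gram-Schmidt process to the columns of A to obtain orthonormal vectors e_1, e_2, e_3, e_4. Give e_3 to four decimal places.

e_3 = (-0.5138, 0.8034, -0.1378, -0.2381, -0.1221)

e_1 = v_1/‖v_1‖ = (-3, -2, -3, 3, -3)/6.3246 = (-0.4743, -0.3162, -0.4743, 0.4743, -0.4743).
r_{12} = e_1·v_2 = 2.3717.
u_2 = v_2 − 2.3717·e_1 = (-0.8750, 0.7500, -1.8750, 2.8750, 5.1250).
‖u_2‖ = 6.2750, so e_2 = (-0.1394, 0.1195, -0.2988, 0.4582, 0.8167).
r_{13} = e_1·v_3 = 2.0555; r_{23} = e_2·v_3 = 0.8167.
u_3 = v_3 − 2.0555·e_1 − 0.8167·e_2 = (-2.9111, 4.5524, -0.7810, -1.3492, -0.6921).
‖u_3‖ = 5.6664, so e_3 = (-0.5138, 0.8034, -0.1378, -0.2381, -0.1221).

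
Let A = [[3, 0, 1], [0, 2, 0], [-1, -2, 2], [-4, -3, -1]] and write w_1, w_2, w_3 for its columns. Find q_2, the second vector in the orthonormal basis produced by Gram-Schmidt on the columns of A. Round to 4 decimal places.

q_1 = w_1/‖w_1‖ = (3, 0, -1, -4)/5.0990 = (0.5883, 0.0000, -0.1961, -0.7845).
r_{12} = q_1·w_2 = 2.7456.
u_2 = w_2 − 2.7456·q_1 = (-1.6154, 2.0000, -1.4615, -0.8462).
‖u_2‖ = 3.0760, so q_2 = (-0.5252, 0.6502, -0.4751, -0.2751).

q_2 = (-0.5252, 0.6502, -0.4751, -0.2751)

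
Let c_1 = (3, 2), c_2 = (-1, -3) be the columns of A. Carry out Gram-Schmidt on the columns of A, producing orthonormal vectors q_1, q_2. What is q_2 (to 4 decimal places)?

q_2 = (0.5547, -0.8321)

q_1 = c_1/‖c_1‖ = (3, 2)/3.6056 = (0.8321, 0.5547).
r_{12} = q_1·c_2 = -2.4962.
u_2 = c_2 + 2.4962·q_1 = (1.0769, -1.6154).
‖u_2‖ = 1.9415, so q_2 = (0.5547, -0.8321).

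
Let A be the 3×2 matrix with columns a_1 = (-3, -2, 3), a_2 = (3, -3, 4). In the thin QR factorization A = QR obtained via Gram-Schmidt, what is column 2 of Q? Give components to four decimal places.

e_1 = a_1/‖a_1‖ = (-3, -2, 3)/4.6904 = (-0.6396, -0.4264, 0.6396).
r_{12} = e_1·a_2 = 1.9188.
u_2 = a_2 − 1.9188·e_1 = (4.2273, -2.1818, 2.7727).
‖u_2‖ = 5.5062, so e_2 = (0.7677, -0.3962, 0.5036).

e_2 = (0.7677, -0.3962, 0.5036)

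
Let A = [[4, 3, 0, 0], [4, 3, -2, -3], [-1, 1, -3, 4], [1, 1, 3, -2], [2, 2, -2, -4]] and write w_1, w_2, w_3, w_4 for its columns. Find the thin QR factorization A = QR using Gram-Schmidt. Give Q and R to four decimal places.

q_1 = w_1/‖w_1‖ = (4, 4, -1, 1, 2)/6.1644 = (0.6489, 0.6489, -0.1622, 0.1622, 0.3244).
r_{12} = q_1·w_2 = 4.5422.
u_2 = w_2 − 4.5422·q_1 = (0.0526, 0.0526, 1.7368, 0.2632, 0.5263).
‖u_2‖ = 1.8353, so q_2 = (0.0287, 0.0287, 0.9463, 0.1434, 0.2868).
r_{13} = q_1·w_3 = -0.9733; r_{23} = q_2·w_3 = -3.0398.
u_3 = w_3 + 0.9733·q_1 + 3.0398·q_2 = (0.7187, -1.2813, -0.2813, 3.5937, -0.8125).
‖u_3‖ = 3.9765, so q_3 = (0.1807, -0.3222, -0.0707, 0.9037, -0.2043).
r_{14} = q_1·w_4 = -4.2178; r_{24} = q_2·w_4 = 2.2655; r_{34} = q_3·w_4 = -0.3065.
u_4 = w_4 + 4.2178·q_1 − 2.2655·q_2 + 0.3065·q_3 = (2.7273, -0.4269, 1.1502, -1.3636, -3.3439).
‖u_4‖ = 4.6887, so q_4 = (0.5817, -0.0910, 0.2453, -0.2908, -0.7132).

Q = [[0.6489, 0.0287, 0.1807, 0.5817], [0.6489, 0.0287, -0.3222, -0.0910], [-0.1622, 0.9463, -0.0707, 0.2453], [0.1622, 0.1434, 0.9037, -0.2908], [0.3244, 0.2868, -0.2043, -0.7132]], R = [[6.1644, 4.5422, -0.9733, -4.2178], [0.0000, 1.8353, -3.0398, 2.2655], [0.0000, 0.0000, 3.9765, -0.3065], [0.0000, 0.0000, 0.0000, 4.6887]]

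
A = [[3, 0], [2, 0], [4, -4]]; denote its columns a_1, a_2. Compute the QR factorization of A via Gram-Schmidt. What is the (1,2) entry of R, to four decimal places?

r_{12} = -2.9711

a_1 = (3, 2, 4); ‖a_1‖ = 5.3852, so q_1 = (0.5571, 0.3714, 0.7428).
r_{12} = q_1·a_2 = -2.9711.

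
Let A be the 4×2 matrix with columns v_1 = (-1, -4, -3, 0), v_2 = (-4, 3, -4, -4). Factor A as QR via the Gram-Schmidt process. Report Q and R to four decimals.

v_1 = (-1, -4, -3, 0); ‖v_1‖ = 5.0990, so q_1 = (-0.1961, -0.7845, -0.5883, 0.0000).
q_1·v_2 = (-0.1961)·(-4) + (-0.7845)·3 + (-0.5883)·(-4) + 0.0000·(-4) = 0.7845.
u_2 = v_2 − 0.7845·q_1 = (-3.8462, 3.6154, -3.5385, -4.0000).
‖u_2‖ = 7.5090, so q_2 = (-0.5122, 0.4815, -0.4712, -0.5327).

Q = [[-0.1961, -0.5122], [-0.7845, 0.4815], [-0.5883, -0.4712], [0.0000, -0.5327]], R = [[5.0990, 0.7845], [0.0000, 7.5090]]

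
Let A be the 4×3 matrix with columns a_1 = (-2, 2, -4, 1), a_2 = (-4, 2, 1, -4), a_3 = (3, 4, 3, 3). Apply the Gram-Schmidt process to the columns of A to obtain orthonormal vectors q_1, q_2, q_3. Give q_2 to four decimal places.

a_1 = (-2, 2, -4, 1); ‖a_1‖ = 5.0000, so q_1 = (-0.4000, 0.4000, -0.8000, 0.2000).
q_1·a_2 = (-0.4000)·(-4) + 0.4000·2 + (-0.8000)·1 + 0.2000·(-4) = 0.8000.
u_2 = a_2 − 0.8000·q_1 = (-3.6800, 1.6800, 1.6400, -4.1600).
‖u_2‖ = 6.0299, so q_2 = (-0.6103, 0.2786, 0.2720, -0.6899).

q_2 = (-0.6103, 0.2786, 0.2720, -0.6899)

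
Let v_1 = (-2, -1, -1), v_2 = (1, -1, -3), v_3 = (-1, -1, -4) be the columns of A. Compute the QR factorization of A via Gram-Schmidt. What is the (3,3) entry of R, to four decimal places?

v_1 = (-2, -1, -1); ‖v_1‖ = 2.4495, so q_1 = (-0.8165, -0.4082, -0.4082).
q_1·v_2 = (-0.8165)·1 + (-0.4082)·(-1) + (-0.4082)·(-3) = 0.8165.
u_2 = v_2 − 0.8165·q_1 = (1.6667, -0.6667, -2.6667).
‖u_2‖ = 3.2146, so q_2 = (0.5185, -0.2074, -0.8296).
q_1·v_3 = (-0.8165)·(-1) + (-0.4082)·(-1) + (-0.4082)·(-4) = 2.8577; q_2·v_3 = 0.5185·(-1) + (-0.2074)·(-1) + (-0.8296)·(-4) = 3.0072.
u_3 = v_3 − 2.8577·q_1 − 3.0072·q_2 = (-0.2258, 0.7903, -0.3387).
r_{33} = ‖u_3‖ = 0.8890.

r_{33} = 0.8890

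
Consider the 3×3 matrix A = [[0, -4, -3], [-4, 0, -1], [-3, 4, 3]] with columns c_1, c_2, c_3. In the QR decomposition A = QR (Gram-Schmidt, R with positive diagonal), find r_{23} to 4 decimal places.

r_{23} = 4.2167

q_1 = c_1/‖c_1‖ = (0, -4, -3)/5.0000 = (0.0000, -0.8000, -0.6000).
r_{12} = q_1·c_2 = -2.4000.
u_2 = c_2 + 2.4000·q_1 = (-4.0000, -1.9200, 2.5600).
‖u_2‖ = 5.1225, so q_2 = (-0.7809, -0.3748, 0.4998).
r_{23} = q_2·c_3 = 4.2167.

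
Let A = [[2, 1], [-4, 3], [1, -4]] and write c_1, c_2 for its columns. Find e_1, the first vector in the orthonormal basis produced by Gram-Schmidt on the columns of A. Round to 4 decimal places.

e_1 = (0.4364, -0.8729, 0.2182)

c_1 = (2, -4, 1); ‖c_1‖ = 4.5826, so e_1 = (0.4364, -0.8729, 0.2182).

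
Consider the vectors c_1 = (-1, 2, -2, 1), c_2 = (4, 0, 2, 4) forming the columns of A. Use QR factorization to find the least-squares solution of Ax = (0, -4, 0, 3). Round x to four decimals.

c_1 = (-1, 2, -2, 1); ‖c_1‖ = 3.1623, so e_1 = (-0.3162, 0.6325, -0.6325, 0.3162).
e_1·c_2 = (-0.3162)·4 + 0.6325·0 + (-0.6325)·2 + 0.3162·4 = -1.2649.
u_2 = c_2 + 1.2649·e_1 = (3.6000, 0.8000, 1.2000, 4.4000).
‖u_2‖ = 5.8652, so e_2 = (0.6138, 0.1364, 0.2046, 0.7502).
Qᵀb = (-1.5811, 1.7050).
Back-substitute: x_2 = 1.7050/5.8652 = 0.2907.
x_1 = (-1.5811 + 1.2649·0.2907)/3.1623 = -0.3837.

x = (-0.3837, 0.2907)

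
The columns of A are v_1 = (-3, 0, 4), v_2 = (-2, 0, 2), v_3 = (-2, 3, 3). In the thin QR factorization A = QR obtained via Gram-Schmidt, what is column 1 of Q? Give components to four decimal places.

v_1 = (-3, 0, 4); ‖v_1‖ = 5.0000, so e_1 = (-0.6000, 0.0000, 0.8000).

e_1 = (-0.6000, 0.0000, 0.8000)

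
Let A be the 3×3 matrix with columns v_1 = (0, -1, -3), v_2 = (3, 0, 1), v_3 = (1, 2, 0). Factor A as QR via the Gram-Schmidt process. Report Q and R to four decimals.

v_1 = (0, -1, -3); ‖v_1‖ = 3.1623, so e_1 = (0.0000, -0.3162, -0.9487).
e_1·v_2 = 0.0000·3 + (-0.3162)·0 + (-0.9487)·1 = -0.9487.
u_2 = v_2 + 0.9487·e_1 = (3.0000, -0.3000, 0.1000).
‖u_2‖ = 3.0166, so e_2 = (0.9945, -0.0994, 0.0331).
e_1·v_3 = 0.0000·1 + (-0.3162)·2 + (-0.9487)·0 = -0.6325; e_2·v_3 = 0.9945·1 + (-0.0994)·2 + 0.0331·0 = 0.7956.
u_3 = v_3 + 0.6325·e_1 − 0.7956·e_2 = (0.2088, 1.8791, -0.6264).
‖u_3‖ = 1.9917, so e_3 = (0.1048, 0.9435, -0.3145).

Q = [[0.0000, 0.9945, 0.1048], [-0.3162, -0.0994, 0.9435], [-0.9487, 0.0331, -0.3145]], R = [[3.1623, -0.9487, -0.6325], [0.0000, 3.0166, 0.7956], [0.0000, 0.0000, 1.9917]]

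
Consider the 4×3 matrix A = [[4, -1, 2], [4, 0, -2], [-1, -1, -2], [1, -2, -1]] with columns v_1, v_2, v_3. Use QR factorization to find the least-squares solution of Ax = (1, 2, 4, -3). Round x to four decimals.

v_1 = (4, 4, -1, 1); ‖v_1‖ = 5.8310, so q_1 = (0.6860, 0.6860, -0.1715, 0.1715).
q_1·v_2 = 0.6860·(-1) + 0.6860·0 + (-0.1715)·(-1) + 0.1715·(-2) = -0.8575.
u_2 = v_2 + 0.8575·q_1 = (-0.4118, 0.5882, -1.1471, -1.8529).
‖u_2‖ = 2.2945, so q_2 = (-0.1795, 0.2564, -0.4999, -0.8076).
q_1·v_3 = 0.6860·2 + 0.6860·(-2) + (-0.1715)·(-2) + 0.1715·(-1) = 0.1715; q_2·v_3 = (-0.1795)·2 + 0.2564·(-2) + (-0.4999)·(-2) + (-0.8076)·(-1) = 0.9357.
u_3 = v_3 − 0.1715·q_1 − 0.9357·q_2 = (2.0503, -2.3575, -1.5028, -0.2737).
‖u_3‖ = 3.4778, so q_3 = (0.5895, -0.6779, -0.4321, -0.0787).
Qᵀb = (0.8575, 0.7563, -2.2586).
Back-substitute: x_3 = -2.2586/3.4778 = -0.6494.
x_2 = (0.7563 − 0.9357·(-0.6494))/2.2945 = 0.5945.
x_1 = (0.8575 + 0.8575·0.5945 − 0.1715·(-0.6494))/5.8310 = 0.2536.

x = (0.2536, 0.5945, -0.6494)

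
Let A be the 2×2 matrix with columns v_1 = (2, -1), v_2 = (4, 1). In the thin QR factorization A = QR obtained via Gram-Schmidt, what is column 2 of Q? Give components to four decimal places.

q_1 = v_1/‖v_1‖ = (2, -1)/2.2361 = (0.8944, -0.4472).
r_{12} = q_1·v_2 = 3.1305.
u_2 = v_2 − 3.1305·q_1 = (1.2000, 2.4000).
‖u_2‖ = 2.6833, so q_2 = (0.4472, 0.8944).

q_2 = (0.4472, 0.8944)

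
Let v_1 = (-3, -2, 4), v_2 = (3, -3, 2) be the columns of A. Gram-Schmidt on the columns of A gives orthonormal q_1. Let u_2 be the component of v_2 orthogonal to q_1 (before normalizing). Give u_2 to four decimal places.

u_2 = (3.5172, -2.6552, 1.3103)

q_1 = v_1/‖v_1‖ = (-3, -2, 4)/5.3852 = (-0.5571, -0.3714, 0.7428).
r_{12} = q_1·v_2 = 0.9285.
u_2 = v_2 − 0.9285·q_1 = (3.5172, -2.6552, 1.3103).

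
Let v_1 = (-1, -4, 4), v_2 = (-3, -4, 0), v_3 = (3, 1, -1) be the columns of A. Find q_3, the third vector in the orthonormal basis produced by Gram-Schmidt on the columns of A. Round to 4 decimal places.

q_3 = (0.7428, -0.5571, -0.3714)

q_1 = v_1/‖v_1‖ = (-1, -4, 4)/5.7446 = (-0.1741, -0.6963, 0.6963).
r_{12} = q_1·v_2 = 3.3075.
u_2 = v_2 − 3.3075·q_1 = (-2.4242, -1.6970, -2.3030).
‖u_2‖ = 3.7497, so q_2 = (-0.6465, -0.4526, -0.6142).
r_{13} = q_1·v_3 = -1.9149; r_{23} = q_2·v_3 = -1.7779.
u_3 = v_3 + 1.9149·q_1 + 1.7779·q_2 = (1.5172, -1.1379, -0.7586).
‖u_3‖ = 2.0426, so q_3 = (0.7428, -0.5571, -0.3714).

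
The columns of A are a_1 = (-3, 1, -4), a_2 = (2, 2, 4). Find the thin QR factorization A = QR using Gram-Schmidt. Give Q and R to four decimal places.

Q = [[-0.5883, -0.1048], [0.1961, 0.9435], [-0.7845, 0.3145]], R = [[5.0990, -3.9223], [0.0000, 2.9352]]

a_1 = (-3, 1, -4); ‖a_1‖ = 5.0990, so q_1 = (-0.5883, 0.1961, -0.7845).
q_1·a_2 = (-0.5883)·2 + 0.1961·2 + (-0.7845)·4 = -3.9223.
u_2 = a_2 + 3.9223·q_1 = (-0.3077, 2.7692, 0.9231).
‖u_2‖ = 2.9352, so q_2 = (-0.1048, 0.9435, 0.3145).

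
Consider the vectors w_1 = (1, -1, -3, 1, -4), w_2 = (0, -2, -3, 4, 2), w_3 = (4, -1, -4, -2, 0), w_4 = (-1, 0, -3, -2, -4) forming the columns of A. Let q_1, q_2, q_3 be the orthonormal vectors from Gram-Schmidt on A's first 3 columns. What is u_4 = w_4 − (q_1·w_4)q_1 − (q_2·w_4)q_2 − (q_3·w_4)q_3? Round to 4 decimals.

w_1 = (1, -1, -3, 1, -4); ‖w_1‖ = 5.2915, so q_1 = (0.1890, -0.1890, -0.5669, 0.1890, -0.7559).
q_1·w_2 = 0.1890·0 + (-0.1890)·(-2) + (-0.5669)·(-3) + 0.1890·4 + (-0.7559)·2 = 1.3229.
u_2 = w_2 − 1.3229·q_1 = (-0.2500, -1.7500, -2.2500, 3.7500, 3.0000).
‖u_2‖ = 5.5902, so q_2 = (-0.0447, -0.3130, -0.4025, 0.6708, 0.5367).
q_1·w_3 = 0.1890·4 + (-0.1890)·(-1) + (-0.5669)·(-4) + 0.1890·(-2) + (-0.7559)·0 = 2.8347; q_2·w_3 = (-0.0447)·4 + (-0.3130)·(-1) + (-0.4025)·(-4) + 0.6708·(-2) + 0.5367·0 = 0.4025.
u_3 = w_3 − 2.8347·q_1 − 0.4025·q_2 = (3.4823, -0.3383, -2.2309, -2.8057, 1.9269).
‖u_3‖ = 5.3668, so q_3 = (0.6489, -0.0630, -0.4157, -0.5228, 0.3590).
q_1·w_4 = 0.1890·(-1) + (-0.1890)·0 + (-0.5669)·(-3) + 0.1890·(-2) + (-0.7559)·(-4) = 4.1576; q_2·w_4 = (-0.0447)·(-1) + (-0.3130)·0 + (-0.4025)·(-3) + 0.6708·(-2) + 0.5367·(-4) = -2.2361; q_3·w_4 = 0.6489·(-1) + (-0.0630)·0 + (-0.4157)·(-3) + (-0.5228)·(-2) + 0.3590·(-4) = 0.2076.
u_4 = w_4 − 4.1576·q_1 + 2.2361·q_2 − 0.2076·q_3 = (-2.0204, 0.0988, -1.4566, -1.1772, 0.2683).

u_4 = (-2.0204, 0.0988, -1.4566, -1.1772, 0.2683)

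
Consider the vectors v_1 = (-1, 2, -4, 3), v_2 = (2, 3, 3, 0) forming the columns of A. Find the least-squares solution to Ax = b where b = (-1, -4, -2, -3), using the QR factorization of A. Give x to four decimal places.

x = (-0.5638, -1.1141)

v_1 = (-1, 2, -4, 3); ‖v_1‖ = 5.4772, so q_1 = (-0.1826, 0.3651, -0.7303, 0.5477).
q_1·v_2 = (-0.1826)·2 + 0.3651·3 + (-0.7303)·3 + 0.5477·0 = -1.4606.
u_2 = v_2 + 1.4606·q_1 = (1.7333, 3.5333, 1.9333, 0.8000).
‖u_2‖ = 4.4572, so q_2 = (0.3889, 0.7927, 0.4338, 0.1795).
Qᵀb = (-1.4606, -4.9657).
Back-substitute: x_2 = -4.9657/4.4572 = -1.1141.
x_1 = (-1.4606 + 1.4606·(-1.1141))/5.4772 = -0.5638.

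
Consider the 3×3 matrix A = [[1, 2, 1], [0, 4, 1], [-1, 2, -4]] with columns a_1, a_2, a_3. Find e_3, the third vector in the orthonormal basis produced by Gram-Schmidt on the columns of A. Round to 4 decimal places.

e_3 = (-0.5774, 0.5774, -0.5774)

e_1 = a_1/‖a_1‖ = (1, 0, -1)/1.4142 = (0.7071, 0.0000, -0.7071).
r_{12} = e_1·a_2 = 0.0000.
u_2 = a_2 + 0.0000·e_1 = (2.0000, 4.0000, 2.0000).
‖u_2‖ = 4.8990, so e_2 = (0.4082, 0.8165, 0.4082).
r_{13} = e_1·a_3 = 3.5355; r_{23} = e_2·a_3 = -0.4082.
u_3 = a_3 − 3.5355·e_1 + 0.4082·e_2 = (-1.3333, 1.3333, -1.3333).
‖u_3‖ = 2.3094, so e_3 = (-0.5774, 0.5774, -0.5774).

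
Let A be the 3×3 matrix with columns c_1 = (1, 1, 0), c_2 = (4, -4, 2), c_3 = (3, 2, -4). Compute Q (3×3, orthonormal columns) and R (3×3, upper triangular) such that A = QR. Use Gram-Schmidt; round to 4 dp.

c_1 = (1, 1, 0); ‖c_1‖ = 1.4142, so e_1 = (0.7071, 0.7071, 0.0000).
e_1·c_2 = 0.7071·4 + 0.7071·(-4) + 0.0000·2 = 0.0000.
u_2 = c_2 + 0.0000·e_1 = (4.0000, -4.0000, 2.0000).
‖u_2‖ = 6.0000, so e_2 = (0.6667, -0.6667, 0.3333).
e_1·c_3 = 0.7071·3 + 0.7071·2 + 0.0000·(-4) = 3.5355; e_2·c_3 = 0.6667·3 + (-0.6667)·2 + 0.3333·(-4) = -0.6667.
u_3 = c_3 − 3.5355·e_1 + 0.6667·e_2 = (0.9444, -0.9444, -3.7778).
‖u_3‖ = 4.0069, so e_3 = (0.2357, -0.2357, -0.9428).

Q = [[0.7071, 0.6667, 0.2357], [0.7071, -0.6667, -0.2357], [0.0000, 0.3333, -0.9428]], R = [[1.4142, 0.0000, 3.5355], [0.0000, 6.0000, -0.6667], [0.0000, 0.0000, 4.0069]]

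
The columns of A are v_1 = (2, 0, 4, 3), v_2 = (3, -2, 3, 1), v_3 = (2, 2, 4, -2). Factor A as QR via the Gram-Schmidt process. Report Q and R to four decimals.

v_1 = (2, 0, 4, 3); ‖v_1‖ = 5.3852, so q_1 = (0.3714, 0.0000, 0.7428, 0.5571).
q_1·v_2 = 0.3714·3 + 0.0000·(-2) + 0.7428·3 + 0.5571·1 = 3.8996.
u_2 = v_2 − 3.8996·q_1 = (1.5517, -2.0000, 0.1034, -1.1724).
‖u_2‖ = 2.7916, so q_2 = (0.5559, -0.7164, 0.0371, -0.4200).
q_1·v_3 = 0.3714·2 + 0.0000·2 + 0.7428·4 + 0.5571·(-2) = 2.5997; q_2·v_3 = 0.5559·2 + (-0.7164)·2 + 0.0371·4 + (-0.4200)·(-2) = 0.6670.
u_3 = v_3 − 2.5997·q_1 − 0.6670·q_2 = (0.6637, 2.4779, 2.0442, -3.1681).
‖u_3‖ = 4.5603, so q_3 = (0.1455, 0.5434, 0.4483, -0.6947).

Q = [[0.3714, 0.5559, 0.1455], [0.0000, -0.7164, 0.5434], [0.7428, 0.0371, 0.4483], [0.5571, -0.4200, -0.6947]], R = [[5.3852, 3.8996, 2.5997], [0.0000, 2.7916, 0.6670], [0.0000, 0.0000, 4.5603]]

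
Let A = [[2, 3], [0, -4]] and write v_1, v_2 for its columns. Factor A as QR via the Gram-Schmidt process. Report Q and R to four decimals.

e_1 = v_1/‖v_1‖ = (2, 0)/2.0000 = (1.0000, 0.0000).
r_{12} = e_1·v_2 = 3.0000.
u_2 = v_2 − 3.0000·e_1 = (0.0000, -4.0000).
‖u_2‖ = 4.0000, so e_2 = (0.0000, -1.0000).

Q = [[1.0000, 0.0000], [0.0000, -1.0000]], R = [[2.0000, 3.0000], [0.0000, 4.0000]]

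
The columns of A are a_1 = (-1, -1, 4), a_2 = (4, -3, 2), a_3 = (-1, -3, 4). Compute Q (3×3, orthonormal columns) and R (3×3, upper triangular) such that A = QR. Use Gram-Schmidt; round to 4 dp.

Q = [[-0.2357, 0.8562, -0.4598], [-0.2357, -0.5094, -0.8276], [0.9428, 0.0867, -0.3219]], R = [[4.2426, 1.6499, 4.7140], [0.0000, 5.1262, 1.0187], [0.0000, 0.0000, 1.6553]]

a_1 = (-1, -1, 4); ‖a_1‖ = 4.2426, so q_1 = (-0.2357, -0.2357, 0.9428).
q_1·a_2 = (-0.2357)·4 + (-0.2357)·(-3) + 0.9428·2 = 1.6499.
u_2 = a_2 − 1.6499·q_1 = (4.3889, -2.6111, 0.4444).
‖u_2‖ = 5.1262, so q_2 = (0.8562, -0.5094, 0.0867).
q_1·a_3 = (-0.2357)·(-1) + (-0.2357)·(-3) + 0.9428·4 = 4.7140; q_2·a_3 = 0.8562·(-1) + (-0.5094)·(-3) + 0.0867·4 = 1.0187.
u_3 = a_3 − 4.7140·q_1 − 1.0187·q_2 = (-0.7611, -1.3700, -0.5328).
‖u_3‖ = 1.6553, so q_3 = (-0.4598, -0.8276, -0.3219).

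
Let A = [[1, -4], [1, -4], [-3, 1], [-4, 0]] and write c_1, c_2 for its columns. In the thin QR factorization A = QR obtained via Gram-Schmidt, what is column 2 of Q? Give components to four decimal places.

q_1 = c_1/‖c_1‖ = (1, 1, -3, -4)/5.1962 = (0.1925, 0.1925, -0.5774, -0.7698).
r_{12} = q_1·c_2 = -2.1170.
u_2 = c_2 + 2.1170·q_1 = (-3.5926, -3.5926, -0.2222, -1.6296).
‖u_2‖ = 5.3403, so q_2 = (-0.6727, -0.6727, -0.0416, -0.3052).

q_2 = (-0.6727, -0.6727, -0.0416, -0.3052)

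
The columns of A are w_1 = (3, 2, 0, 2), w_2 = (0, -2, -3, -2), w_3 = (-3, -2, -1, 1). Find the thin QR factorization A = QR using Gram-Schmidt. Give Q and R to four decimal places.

Q = [[0.7276, 0.3881, -0.3705], [0.4851, -0.2910, -0.2565], [0.0000, -0.8246, -0.3705], [0.4851, -0.2910, 0.8122]], R = [[4.1231, -1.9403, -2.6679], [0.0000, 3.6380, -0.0485], [0.0000, 0.0000, 2.8071]]

w_1 = (3, 2, 0, 2); ‖w_1‖ = 4.1231, so q_1 = (0.7276, 0.4851, 0.0000, 0.4851).
q_1·w_2 = 0.7276·0 + 0.4851·(-2) + 0.0000·(-3) + 0.4851·(-2) = -1.9403.
u_2 = w_2 + 1.9403·q_1 = (1.4118, -1.0588, -3.0000, -1.0588).
‖u_2‖ = 3.6380, so q_2 = (0.3881, -0.2910, -0.8246, -0.2910).
q_1·w_3 = 0.7276·(-3) + 0.4851·(-2) + 0.0000·(-1) + 0.4851·1 = -2.6679; q_2·w_3 = 0.3881·(-3) + (-0.2910)·(-2) + (-0.8246)·(-1) + (-0.2910)·1 = -0.0485.
u_3 = w_3 + 2.6679·q_1 + 0.0485·q_2 = (-1.0400, -0.7200, -1.0400, 2.2800).
‖u_3‖ = 2.8071, so q_3 = (-0.3705, -0.2565, -0.3705, 0.8122).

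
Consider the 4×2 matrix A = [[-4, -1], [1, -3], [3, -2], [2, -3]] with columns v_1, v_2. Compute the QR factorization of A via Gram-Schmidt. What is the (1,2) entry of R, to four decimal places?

e_1 = v_1/‖v_1‖ = (-4, 1, 3, 2)/5.4772 = (-0.7303, 0.1826, 0.5477, 0.3651).
r_{12} = e_1·v_2 = -2.0083.

r_{12} = -2.0083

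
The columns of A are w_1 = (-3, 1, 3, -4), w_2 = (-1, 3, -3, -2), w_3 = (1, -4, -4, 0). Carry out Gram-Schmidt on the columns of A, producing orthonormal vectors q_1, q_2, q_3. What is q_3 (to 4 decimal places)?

q_3 = (-0.1231, -0.7742, -0.4438, -0.4341)

w_1 = (-3, 1, 3, -4); ‖w_1‖ = 5.9161, so q_1 = (-0.5071, 0.1690, 0.5071, -0.6761).
q_1·w_2 = (-0.5071)·(-1) + 0.1690·3 + 0.5071·(-3) + (-0.6761)·(-2) = 0.8452.
u_2 = w_2 − 0.8452·q_1 = (-0.5714, 2.8571, -3.4286, -1.4286).
‖u_2‖ = 4.7208, so q_2 = (-0.1210, 0.6052, -0.7263, -0.3026).
q_1·w_3 = (-0.5071)·1 + 0.1690·(-4) + 0.5071·(-4) + (-0.6761)·0 = -3.2116; q_2·w_3 = (-0.1210)·1 + 0.6052·(-4) + (-0.7263)·(-4) + (-0.3026)·0 = 0.3631.
u_3 = w_3 + 3.2116·q_1 − 0.3631·q_2 = (-0.5846, -3.6769, -2.1077, -2.0615).
‖u_3‖ = 4.7491, so q_3 = (-0.1231, -0.7742, -0.4438, -0.4341).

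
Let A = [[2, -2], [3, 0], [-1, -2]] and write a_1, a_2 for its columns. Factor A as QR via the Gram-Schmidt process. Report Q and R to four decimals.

a_1 = (2, 3, -1); ‖a_1‖ = 3.7417, so e_1 = (0.5345, 0.8018, -0.2673).
e_1·a_2 = 0.5345·(-2) + 0.8018·0 + (-0.2673)·(-2) = -0.5345.
u_2 = a_2 + 0.5345·e_1 = (-1.7143, 0.4286, -2.1429).
‖u_2‖ = 2.7775, so e_2 = (-0.6172, 0.1543, -0.7715).

Q = [[0.5345, -0.6172], [0.8018, 0.1543], [-0.2673, -0.7715]], R = [[3.7417, -0.5345], [0.0000, 2.7775]]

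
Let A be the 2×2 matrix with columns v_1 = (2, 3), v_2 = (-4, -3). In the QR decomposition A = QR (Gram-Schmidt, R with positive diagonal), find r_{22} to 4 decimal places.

r_{22} = 1.6641

e_1 = v_1/‖v_1‖ = (2, 3)/3.6056 = (0.5547, 0.8321).
r_{12} = e_1·v_2 = -4.7150.
u_2 = v_2 + 4.7150·e_1 = (-1.3846, 0.9231).
r_{22} = ‖u_2‖ = 1.6641.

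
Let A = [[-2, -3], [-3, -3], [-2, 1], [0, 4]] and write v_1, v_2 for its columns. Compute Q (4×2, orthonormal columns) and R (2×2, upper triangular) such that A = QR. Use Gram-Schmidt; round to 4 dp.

e_1 = v_1/‖v_1‖ = (-2, -3, -2, 0)/4.1231 = (-0.4851, -0.7276, -0.4851, 0.0000).
r_{12} = e_1·v_2 = 3.1530.
u_2 = v_2 − 3.1530·e_1 = (-1.4706, -0.7059, 2.5294, 4.0000).
‖u_2‖ = 5.0059, so e_2 = (-0.2938, -0.1410, 0.5053, 0.7991).

Q = [[-0.4851, -0.2938], [-0.7276, -0.1410], [-0.4851, 0.5053], [0.0000, 0.7991]], R = [[4.1231, 3.1530], [0.0000, 5.0059]]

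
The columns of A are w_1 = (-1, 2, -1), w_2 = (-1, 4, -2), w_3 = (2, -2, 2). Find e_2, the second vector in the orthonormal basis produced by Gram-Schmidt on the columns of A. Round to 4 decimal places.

w_1 = (-1, 2, -1); ‖w_1‖ = 2.4495, so e_1 = (-0.4082, 0.8165, -0.4082).
e_1·w_2 = (-0.4082)·(-1) + 0.8165·4 + (-0.4082)·(-2) = 4.4907.
u_2 = w_2 − 4.4907·e_1 = (0.8333, 0.3333, -0.1667).
‖u_2‖ = 0.9129, so e_2 = (0.9129, 0.3651, -0.1826).

e_2 = (0.9129, 0.3651, -0.1826)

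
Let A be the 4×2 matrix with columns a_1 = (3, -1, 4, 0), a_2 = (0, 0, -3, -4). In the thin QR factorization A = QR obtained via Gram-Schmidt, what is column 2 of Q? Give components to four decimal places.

a_1 = (3, -1, 4, 0); ‖a_1‖ = 5.0990, so q_1 = (0.5883, -0.1961, 0.7845, 0.0000).
q_1·a_2 = 0.5883·0 + (-0.1961)·0 + 0.7845·(-3) + 0.0000·(-4) = -2.3534.
u_2 = a_2 + 2.3534·q_1 = (1.3846, -0.4615, -1.1538, -4.0000).
‖u_2‖ = 4.4115, so q_2 = (0.3139, -0.1046, -0.2616, -0.9067).

q_2 = (0.3139, -0.1046, -0.2616, -0.9067)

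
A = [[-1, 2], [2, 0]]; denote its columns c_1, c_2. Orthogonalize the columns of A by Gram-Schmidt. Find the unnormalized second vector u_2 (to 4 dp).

e_1 = c_1/‖c_1‖ = (-1, 2)/2.2361 = (-0.4472, 0.8944).
r_{12} = e_1·c_2 = -0.8944.
u_2 = c_2 + 0.8944·e_1 = (1.6000, 0.8000).

u_2 = (1.6000, 0.8000)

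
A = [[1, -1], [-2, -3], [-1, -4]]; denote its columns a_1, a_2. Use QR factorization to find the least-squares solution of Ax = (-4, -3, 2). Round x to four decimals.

x = (-0.6000, 0.4000)

a_1 = (1, -2, -1); ‖a_1‖ = 2.4495, so e_1 = (0.4082, -0.8165, -0.4082).
e_1·a_2 = 0.4082·(-1) + (-0.8165)·(-3) + (-0.4082)·(-4) = 3.6742.
u_2 = a_2 − 3.6742·e_1 = (-2.5000, 0.0000, -2.5000).
‖u_2‖ = 3.5355, so e_2 = (-0.7071, 0.0000, -0.7071).
Qᵀb = (0.0000, 1.4142).
Back-substitute: x_2 = 1.4142/3.5355 = 0.4000.
x_1 = (0.0000 − 3.6742·0.4000)/2.4495 = -0.6000.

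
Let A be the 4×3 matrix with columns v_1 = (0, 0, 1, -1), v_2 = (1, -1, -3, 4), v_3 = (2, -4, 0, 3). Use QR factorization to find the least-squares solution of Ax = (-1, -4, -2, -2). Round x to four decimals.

q_1 = v_1/‖v_1‖ = (0, 0, 1, -1)/1.4142 = (0.0000, 0.0000, 0.7071, -0.7071).
r_{12} = q_1·v_2 = -4.9497.
u_2 = v_2 + 4.9497·q_1 = (1.0000, -1.0000, 0.5000, 0.5000).
‖u_2‖ = 1.5811, so q_2 = (0.6325, -0.6325, 0.3162, 0.3162).
r_{13} = q_1·v_3 = -2.1213; r_{23} = q_2·v_3 = 4.7434.
u_3 = v_3 + 2.1213·q_1 − 4.7434·q_2 = (-1.0000, -1.0000, 0.0000, 0.0000).
‖u_3‖ = 1.4142, so q_3 = (-0.7071, -0.7071, 0.0000, 0.0000).
Qᵀb = (0.0000, 0.6325, 3.5355).
Back-substitute: x_3 = 3.5355/1.4142 = 2.5000.
x_2 = (0.6325 − 4.7434·2.5000)/1.5811 = -7.1000.
x_1 = (0.0000 + 4.9497·(-7.1000) + 2.1213·2.5000)/1.4142 = -21.1000.

x = (-21.1000, -7.1000, 2.5000)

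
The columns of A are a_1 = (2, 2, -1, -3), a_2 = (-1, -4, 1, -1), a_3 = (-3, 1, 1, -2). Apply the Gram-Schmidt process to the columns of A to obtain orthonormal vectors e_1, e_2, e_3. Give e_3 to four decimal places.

a_1 = (2, 2, -1, -3); ‖a_1‖ = 4.2426, so e_1 = (0.4714, 0.4714, -0.2357, -0.7071).
e_1·a_2 = 0.4714·(-1) + 0.4714·(-4) + (-0.2357)·1 + (-0.7071)·(-1) = -1.8856.
u_2 = a_2 + 1.8856·e_1 = (-0.1111, -3.1111, 0.5556, -2.3333).
‖u_2‖ = 3.9299, so e_2 = (-0.0283, -0.7916, 0.1414, -0.5937).
e_1·a_3 = 0.4714·(-3) + 0.4714·1 + (-0.2357)·1 + (-0.7071)·(-2) = 0.2357; e_2·a_3 = (-0.0283)·(-3) + (-0.7916)·1 + 0.1414·1 + (-0.5937)·(-2) = 0.6220.
u_3 = a_3 − 0.2357·e_1 − 0.6220·e_2 = (-3.0935, 1.3813, 0.9676, -1.4640).
‖u_3‖ = 3.8154, so e_3 = (-0.8108, 0.3620, 0.2536, -0.3837).

e_3 = (-0.8108, 0.3620, 0.2536, -0.3837)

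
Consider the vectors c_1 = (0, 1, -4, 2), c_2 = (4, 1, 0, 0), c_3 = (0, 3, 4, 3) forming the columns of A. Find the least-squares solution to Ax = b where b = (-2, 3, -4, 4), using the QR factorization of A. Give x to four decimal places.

c_1 = (0, 1, -4, 2); ‖c_1‖ = 4.5826, so q_1 = (0.0000, 0.2182, -0.8729, 0.4364).
q_1·c_2 = 0.0000·4 + 0.2182·1 + (-0.8729)·0 + 0.4364·0 = 0.2182.
u_2 = c_2 − 0.2182·q_1 = (4.0000, 0.9524, 0.1905, -0.0952).
‖u_2‖ = 4.1173, so q_2 = (0.9715, 0.2313, 0.0463, -0.0231).
q_1·c_3 = 0.0000·0 + 0.2182·3 + (-0.8729)·4 + 0.4364·3 = -1.5275; q_2·c_3 = 0.9715·0 + 0.2313·3 + 0.0463·4 + (-0.0231)·3 = 0.8096.
u_3 = c_3 + 1.5275·q_1 − 0.8096·q_2 = (-0.7865, 3.1461, 2.6292, 3.6854).
‖u_3‖ = 5.5688, so q_3 = (-0.1412, 0.5649, 0.4721, 0.6618).
Qᵀb = (5.8919, -1.5266, 2.7360).
Back-substitute: x_3 = 2.7360/5.5688 = 0.4913.
x_2 = (-1.5266 − 0.8096·0.4913)/4.1173 = -0.4674.
x_1 = (5.8919 − 0.2182·(-0.4674) + 1.5275·0.4913)/4.5826 = 1.4717.

x = (1.4717, -0.4674, 0.4913)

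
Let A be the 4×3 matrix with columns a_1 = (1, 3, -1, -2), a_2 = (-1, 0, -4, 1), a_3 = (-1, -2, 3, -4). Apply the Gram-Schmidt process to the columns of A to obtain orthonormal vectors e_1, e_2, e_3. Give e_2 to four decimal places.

a_1 = (1, 3, -1, -2); ‖a_1‖ = 3.8730, so e_1 = (0.2582, 0.7746, -0.2582, -0.5164).
e_1·a_2 = 0.2582·(-1) + 0.7746·0 + (-0.2582)·(-4) + (-0.5164)·1 = 0.2582.
u_2 = a_2 − 0.2582·e_1 = (-1.0667, -0.2000, -3.9333, 1.1333).
‖u_2‖ = 4.2348, so e_2 = (-0.2519, -0.0472, -0.9288, 0.2676).

e_2 = (-0.2519, -0.0472, -0.9288, 0.2676)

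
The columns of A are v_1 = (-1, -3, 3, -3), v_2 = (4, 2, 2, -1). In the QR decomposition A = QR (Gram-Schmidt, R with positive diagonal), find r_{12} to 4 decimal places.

r_{12} = -0.1890

v_1 = (-1, -3, 3, -3); ‖v_1‖ = 5.2915, so e_1 = (-0.1890, -0.5669, 0.5669, -0.5669).
r_{12} = e_1·v_2 = -0.1890.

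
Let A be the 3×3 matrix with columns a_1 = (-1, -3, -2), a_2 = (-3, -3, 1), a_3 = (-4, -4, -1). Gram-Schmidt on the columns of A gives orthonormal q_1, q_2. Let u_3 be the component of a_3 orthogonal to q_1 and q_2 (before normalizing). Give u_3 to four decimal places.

u_3 = (-0.7590, 0.5904, -0.5060)

q_1 = a_1/‖a_1‖ = (-1, -3, -2)/3.7417 = (-0.2673, -0.8018, -0.5345).
r_{12} = q_1·a_2 = 2.6726.
u_2 = a_2 − 2.6726·q_1 = (-2.2857, -0.8571, 2.4286).
‖u_2‖ = 3.4434, so q_2 = (-0.6638, -0.2489, 0.7053).
r_{13} = q_1·a_3 = 4.8107; r_{23} = q_2·a_3 = 2.9456.
u_3 = a_3 − 4.8107·q_1 − 2.9456·q_2 = (-0.7590, 0.5904, -0.5060).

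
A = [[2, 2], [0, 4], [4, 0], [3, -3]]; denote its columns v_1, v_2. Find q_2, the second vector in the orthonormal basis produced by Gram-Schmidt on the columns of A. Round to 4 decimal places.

v_1 = (2, 0, 4, 3); ‖v_1‖ = 5.3852, so q_1 = (0.3714, 0.0000, 0.7428, 0.5571).
q_1·v_2 = 0.3714·2 + 0.0000·4 + 0.7428·0 + 0.5571·(-3) = -0.9285.
u_2 = v_2 + 0.9285·q_1 = (2.3448, 4.0000, 0.6897, -2.4828).
‖u_2‖ = 5.3045, so q_2 = (0.4420, 0.7541, 0.1300, -0.4680).

q_2 = (0.4420, 0.7541, 0.1300, -0.4680)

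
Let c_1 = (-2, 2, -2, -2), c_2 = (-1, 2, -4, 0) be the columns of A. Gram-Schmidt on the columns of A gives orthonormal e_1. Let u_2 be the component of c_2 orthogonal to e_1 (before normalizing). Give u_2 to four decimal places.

c_1 = (-2, 2, -2, -2); ‖c_1‖ = 4.0000, so e_1 = (-0.5000, 0.5000, -0.5000, -0.5000).
e_1·c_2 = (-0.5000)·(-1) + 0.5000·2 + (-0.5000)·(-4) + (-0.5000)·0 = 3.5000.
u_2 = c_2 − 3.5000·e_1 = (0.7500, 0.2500, -2.2500, 1.7500).

u_2 = (0.7500, 0.2500, -2.2500, 1.7500)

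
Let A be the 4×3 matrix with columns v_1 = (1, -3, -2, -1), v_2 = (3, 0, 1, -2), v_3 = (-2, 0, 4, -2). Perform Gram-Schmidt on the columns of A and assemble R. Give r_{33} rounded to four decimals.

r_{33} = 4.3320

v_1 = (1, -3, -2, -1); ‖v_1‖ = 3.8730, so q_1 = (0.2582, -0.7746, -0.5164, -0.2582).
q_1·v_2 = 0.2582·3 + (-0.7746)·0 + (-0.5164)·1 + (-0.2582)·(-2) = 0.7746.
u_2 = v_2 − 0.7746·q_1 = (2.8000, 0.6000, 1.4000, -1.8000).
‖u_2‖ = 3.6606, so q_2 = (0.7649, 0.1639, 0.3825, -0.4917).
q_1·v_3 = 0.2582·(-2) + (-0.7746)·0 + (-0.5164)·4 + (-0.2582)·(-2) = -2.0656; q_2·v_3 = 0.7649·(-2) + 0.1639·0 + 0.3825·4 + (-0.4917)·(-2) = 0.9834.
u_3 = v_3 + 2.0656·q_1 − 0.9834·q_2 = (-2.2189, -1.7612, 2.5572, -2.0498).
r_{33} = ‖u_3‖ = 4.3320.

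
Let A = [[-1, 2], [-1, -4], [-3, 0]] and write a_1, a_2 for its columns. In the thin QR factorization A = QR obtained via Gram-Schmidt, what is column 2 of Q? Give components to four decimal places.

a_1 = (-1, -1, -3); ‖a_1‖ = 3.3166, so q_1 = (-0.3015, -0.3015, -0.9045).
q_1·a_2 = (-0.3015)·2 + (-0.3015)·(-4) + (-0.9045)·0 = 0.6030.
u_2 = a_2 − 0.6030·q_1 = (2.1818, -3.8182, 0.5455).
‖u_2‖ = 4.4313, so q_2 = (0.4924, -0.8616, 0.1231).

q_2 = (0.4924, -0.8616, 0.1231)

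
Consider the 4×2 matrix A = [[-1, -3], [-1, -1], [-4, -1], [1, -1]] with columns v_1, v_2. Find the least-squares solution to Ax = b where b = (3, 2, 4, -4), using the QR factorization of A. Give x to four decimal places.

v_1 = (-1, -1, -4, 1); ‖v_1‖ = 4.3589, so q_1 = (-0.2294, -0.2294, -0.9177, 0.2294).
q_1·v_2 = (-0.2294)·(-3) + (-0.2294)·(-1) + (-0.9177)·(-1) + 0.2294·(-1) = 1.6059.
u_2 = v_2 − 1.6059·q_1 = (-2.6316, -0.6316, 0.4737, -1.3684).
‖u_2‖ = 3.0694, so q_2 = (-0.8574, -0.2058, 0.1543, -0.4458).
Qᵀb = (-5.7354, -0.5830).
Back-substitute: x_2 = -0.5830/3.0694 = -0.1899.
x_1 = (-5.7354 − 1.6059·(-0.1899))/4.3589 = -1.2458.

x = (-1.2458, -0.1899)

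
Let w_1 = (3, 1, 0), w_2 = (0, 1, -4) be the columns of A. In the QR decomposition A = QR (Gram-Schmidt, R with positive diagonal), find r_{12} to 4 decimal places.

r_{12} = 0.3162

w_1 = (3, 1, 0); ‖w_1‖ = 3.1623, so e_1 = (0.9487, 0.3162, 0.0000).
r_{12} = e_1·w_2 = 0.3162.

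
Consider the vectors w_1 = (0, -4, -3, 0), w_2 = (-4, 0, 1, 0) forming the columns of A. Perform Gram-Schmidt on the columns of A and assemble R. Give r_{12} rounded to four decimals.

r_{12} = -0.6000

w_1 = (0, -4, -3, 0); ‖w_1‖ = 5.0000, so q_1 = (0.0000, -0.8000, -0.6000, 0.0000).
r_{12} = q_1·w_2 = -0.6000.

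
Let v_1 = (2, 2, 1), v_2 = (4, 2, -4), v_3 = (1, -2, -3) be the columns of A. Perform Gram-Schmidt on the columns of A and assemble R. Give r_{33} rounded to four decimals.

r_{33} = 1.3644

v_1 = (2, 2, 1); ‖v_1‖ = 3.0000, so q_1 = (0.6667, 0.6667, 0.3333).
q_1·v_2 = 0.6667·4 + 0.6667·2 + 0.3333·(-4) = 2.6667.
u_2 = v_2 − 2.6667·q_1 = (2.2222, 0.2222, -4.8889).
‖u_2‖ = 5.3748, so q_2 = (0.4134, 0.0413, -0.9096).
q_1·v_3 = 0.6667·1 + 0.6667·(-2) + 0.3333·(-3) = -1.6667; q_2·v_3 = 0.4134·1 + 0.0413·(-2) + (-0.9096)·(-3) = 3.0595.
u_3 = v_3 + 1.6667·q_1 − 3.0595·q_2 = (0.8462, -1.0154, 0.3385).
r_{33} = ‖u_3‖ = 1.3644.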